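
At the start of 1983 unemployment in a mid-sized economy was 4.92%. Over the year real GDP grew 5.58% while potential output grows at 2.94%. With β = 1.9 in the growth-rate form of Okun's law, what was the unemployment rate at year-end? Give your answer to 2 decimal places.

Growth-rate Okun's law: g_Y = g_Y* - β × Δu, so Δu = (g_Y* - g_Y)/β.
Δu = (2.94 - 5.58)/1.9 = -2.64/1.9 = -1.39 percentage points.
Year-end unemployment = 4.92 - 1.39 = 3.53%.

3.53%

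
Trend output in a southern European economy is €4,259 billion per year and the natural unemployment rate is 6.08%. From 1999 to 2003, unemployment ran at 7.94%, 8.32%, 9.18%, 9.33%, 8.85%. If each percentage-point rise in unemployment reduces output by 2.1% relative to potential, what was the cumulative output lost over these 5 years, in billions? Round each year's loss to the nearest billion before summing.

Year 1999: gap = -2.1 × (7.94 - 6.08) = -3.906%, loss ≈ 4259 × 3.906/100 ≈ 166.
Year 2000: gap = -2.1 × (8.32 - 6.08) = -4.704%, loss ≈ 4259 × 4.704/100 ≈ 200.
Year 2001: gap = -2.1 × (9.18 - 6.08) = -6.51%, loss ≈ 4259 × 6.51/100 ≈ 277.
Year 2002: gap = -2.1 × (9.33 - 6.08) = -6.825%, loss ≈ 4259 × 6.825/100 ≈ 291.
Year 2003: gap = -2.1 × (8.85 - 6.08) = -5.817%, loss ≈ 4259 × 5.817/100 ≈ 248.
Total lost output = 166 + 200 + 277 + 291 + 248 = 1182 billion.

€1,182 billion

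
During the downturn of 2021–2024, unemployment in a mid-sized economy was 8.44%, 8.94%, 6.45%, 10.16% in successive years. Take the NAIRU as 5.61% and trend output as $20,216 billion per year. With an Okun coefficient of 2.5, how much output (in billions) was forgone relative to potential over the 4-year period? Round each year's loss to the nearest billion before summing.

Year 2021: gap = -2.5 × (8.44 - 5.61) = -7.075%, loss ≈ 20216 × 7.075/100 ≈ 1430.
Year 2022: gap = -2.5 × (8.94 - 5.61) = -8.325%, loss ≈ 20216 × 8.325/100 ≈ 1683.
Year 2023: gap = -2.5 × (6.45 - 5.61) = -2.1%, loss ≈ 20216 × 2.1/100 ≈ 425.
Year 2024: gap = -2.5 × (10.16 - 5.61) = -11.375%, loss ≈ 20216 × 11.375/100 ≈ 2300.
Total lost output = 1430 + 1683 + 425 + 2300 = 5838 billion.

$5,838 billion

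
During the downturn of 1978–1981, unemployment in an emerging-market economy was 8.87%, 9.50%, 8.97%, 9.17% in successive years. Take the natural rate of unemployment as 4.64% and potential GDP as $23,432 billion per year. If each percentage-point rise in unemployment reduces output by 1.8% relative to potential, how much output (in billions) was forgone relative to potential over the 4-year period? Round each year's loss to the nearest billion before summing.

$7,571 billion

Year 1978: gap = -1.8 × (8.87 - 4.64) = -7.614%, loss ≈ 23432 × 7.614/100 ≈ 1784.
Year 1979: gap = -1.8 × (9.5 - 4.64) = -8.748%, loss ≈ 23432 × 8.748/100 ≈ 2050.
Year 1980: gap = -1.8 × (8.97 - 4.64) = -7.794%, loss ≈ 23432 × 7.794/100 ≈ 1826.
Year 1981: gap = -1.8 × (9.17 - 4.64) = -8.154%, loss ≈ 23432 × 8.154/100 ≈ 1911.
Total lost output = 1784 + 2050 + 1826 + 1911 = 7571 billion.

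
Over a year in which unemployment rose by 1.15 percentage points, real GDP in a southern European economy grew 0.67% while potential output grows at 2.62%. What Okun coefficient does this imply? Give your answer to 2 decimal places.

β ≈ 1.70

Growth form: g_Y = g_Y* - β × Δu, so β = (g_Y* - g_Y)/Δu.
β = (2.62 - 0.67)/1.15 = 1.95/1.15 = 1.70.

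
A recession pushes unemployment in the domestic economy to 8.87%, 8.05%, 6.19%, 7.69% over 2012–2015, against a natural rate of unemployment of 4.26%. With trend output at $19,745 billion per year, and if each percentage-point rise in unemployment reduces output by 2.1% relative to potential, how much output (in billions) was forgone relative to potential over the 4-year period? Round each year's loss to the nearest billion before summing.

Year 2012: gap = -2.1 × (8.87 - 4.26) = -9.681%, loss ≈ 19745 × 9.681/100 ≈ 1912.
Year 2013: gap = -2.1 × (8.05 - 4.26) = -7.959%, loss ≈ 19745 × 7.959/100 ≈ 1572.
Year 2014: gap = -2.1 × (6.19 - 4.26) = -4.053%, loss ≈ 19745 × 4.053/100 ≈ 800.
Year 2015: gap = -2.1 × (7.69 - 4.26) = -7.203%, loss ≈ 19745 × 7.203/100 ≈ 1422.
Total lost output = 1912 + 1572 + 800 + 1422 = 5706 billion.

$5,706 billion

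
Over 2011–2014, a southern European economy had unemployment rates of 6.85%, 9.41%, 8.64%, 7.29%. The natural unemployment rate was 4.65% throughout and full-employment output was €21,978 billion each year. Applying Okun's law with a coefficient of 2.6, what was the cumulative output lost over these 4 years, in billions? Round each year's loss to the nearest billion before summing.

Year 2011: gap = -2.6 × (6.85 - 4.65) = -5.72%, loss ≈ 21978 × 5.72/100 ≈ 1257.
Year 2012: gap = -2.6 × (9.41 - 4.65) = -12.376%, loss ≈ 21978 × 12.376/100 ≈ 2720.
Year 2013: gap = -2.6 × (8.64 - 4.65) = -10.374%, loss ≈ 21978 × 10.374/100 ≈ 2280.
Year 2014: gap = -2.6 × (7.29 - 4.65) = -6.864%, loss ≈ 21978 × 6.864/100 ≈ 1509.
Total lost output = 1257 + 2720 + 2280 + 1509 = 7766 billion.

€7,766 billion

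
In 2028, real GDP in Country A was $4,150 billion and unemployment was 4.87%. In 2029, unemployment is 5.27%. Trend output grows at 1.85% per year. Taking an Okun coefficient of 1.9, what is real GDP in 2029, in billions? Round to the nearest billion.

$4,195 billion

Δu = 5.27 - 4.87 = 0.4 points.
Okun's law (growth form): g_Y = g_Y* - β × Δu = 1.85 - 1.9 × (0.40) = 1.85 - 0.76 = 1.09%.
Real GDP in the next year = 4150 × (1 + 1.09/100) = 4150 × 1.0109 ≈ 4195 billion.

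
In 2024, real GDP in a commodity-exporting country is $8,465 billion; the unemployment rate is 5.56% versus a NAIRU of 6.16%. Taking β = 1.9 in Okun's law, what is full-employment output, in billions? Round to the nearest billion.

$8,370 billion

Unemployment gap = 5.56 - 6.16 = -0.6 points, so output gap = -1.9 × (-0.6) = 1.14%.
Since Y = Y* × (1 + gap/100), Y* = 8465/1.0114 ≈ 8370 billion.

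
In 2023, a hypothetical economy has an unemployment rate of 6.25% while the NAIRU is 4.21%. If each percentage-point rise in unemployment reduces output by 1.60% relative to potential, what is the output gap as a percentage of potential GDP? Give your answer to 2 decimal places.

-3.26%

The unemployment gap is 6.25 - 4.21 = 2.04 percentage points.
Okun's law gives an output gap of -1.6 × 2.04 = -3.264%, i.e. 3.26% below potential.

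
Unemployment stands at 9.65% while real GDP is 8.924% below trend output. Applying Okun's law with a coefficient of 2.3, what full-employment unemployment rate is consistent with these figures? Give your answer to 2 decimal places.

From Okun's law, u - u* = -(output gap)/β = -(-8.924)/2.3 = 3.88 points.
So u* = 9.65 - 3.88 = 5.77%.

5.77%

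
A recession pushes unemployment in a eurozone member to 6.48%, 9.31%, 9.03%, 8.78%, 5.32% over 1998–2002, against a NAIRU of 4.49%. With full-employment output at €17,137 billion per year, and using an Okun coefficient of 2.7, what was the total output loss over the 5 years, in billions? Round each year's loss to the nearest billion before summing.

€7,621 billion

Year 1998: gap = -2.7 × (6.48 - 4.49) = -5.373%, loss ≈ 17137 × 5.373/100 ≈ 921.
Year 1999: gap = -2.7 × (9.31 - 4.49) = -13.014%, loss ≈ 17137 × 13.014/100 ≈ 2230.
Year 2000: gap = -2.7 × (9.03 - 4.49) = -12.258%, loss ≈ 17137 × 12.258/100 ≈ 2101.
Year 2001: gap = -2.7 × (8.78 - 4.49) = -11.583%, loss ≈ 17137 × 11.583/100 ≈ 1985.
Year 2002: gap = -2.7 × (5.32 - 4.49) = -2.241%, loss ≈ 17137 × 2.241/100 ≈ 384.
Total lost output = 921 + 2230 + 2101 + 1985 + 384 = 7621 billion.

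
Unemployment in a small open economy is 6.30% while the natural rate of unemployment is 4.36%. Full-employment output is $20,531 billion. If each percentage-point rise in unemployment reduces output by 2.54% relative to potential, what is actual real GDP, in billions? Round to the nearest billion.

Unemployment gap = 6.3 - 4.36 = 1.94 points, so the output gap is -2.54 × 1.94 = -4.9276%.
Actual GDP = 20531 × (1 - 4.9276/100) = 20531 × 0.950724 ≈ 19519 billion.

$19,519 billion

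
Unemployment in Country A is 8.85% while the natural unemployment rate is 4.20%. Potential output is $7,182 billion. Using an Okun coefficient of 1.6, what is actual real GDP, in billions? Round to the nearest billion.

$6,648 billion

Unemployment gap = 8.85 - 4.2 = 4.65 points, so the output gap is -1.6 × 4.65 = -7.44%.
Actual GDP = 7182 × (1 - 7.44/100) = 7182 × 0.9256 ≈ 6648 billion.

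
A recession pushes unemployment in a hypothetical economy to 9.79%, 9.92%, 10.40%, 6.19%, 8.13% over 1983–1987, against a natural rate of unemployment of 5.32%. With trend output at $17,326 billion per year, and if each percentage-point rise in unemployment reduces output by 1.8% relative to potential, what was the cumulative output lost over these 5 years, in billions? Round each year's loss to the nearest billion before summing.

Year 1983: gap = -1.8 × (9.79 - 5.32) = -8.046%, loss ≈ 17326 × 8.046/100 ≈ 1394.
Year 1984: gap = -1.8 × (9.92 - 5.32) = -8.28%, loss ≈ 17326 × 8.28/100 ≈ 1435.
Year 1985: gap = -1.8 × (10.4 - 5.32) = -9.144%, loss ≈ 17326 × 9.144/100 ≈ 1584.
Year 1986: gap = -1.8 × (6.19 - 5.32) = -1.566%, loss ≈ 17326 × 1.566/100 ≈ 271.
Year 1987: gap = -1.8 × (8.13 - 5.32) = -5.058%, loss ≈ 17326 × 5.058/100 ≈ 876.
Total lost output = 1394 + 1435 + 1584 + 271 + 876 = 5560 billion.

$5,560 billion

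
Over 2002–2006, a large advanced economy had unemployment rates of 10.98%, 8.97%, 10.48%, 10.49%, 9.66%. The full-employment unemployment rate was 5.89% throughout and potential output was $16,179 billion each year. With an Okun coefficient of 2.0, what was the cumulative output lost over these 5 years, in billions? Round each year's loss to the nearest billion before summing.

$6,837 billion

Year 2002: gap = -2.0 × (10.98 - 5.89) = -10.18%, loss ≈ 16179 × 10.18/100 ≈ 1647.
Year 2003: gap = -2.0 × (8.97 - 5.89) = -6.16%, loss ≈ 16179 × 6.16/100 ≈ 997.
Year 2004: gap = -2.0 × (10.48 - 5.89) = -9.18%, loss ≈ 16179 × 9.18/100 ≈ 1485.
Year 2005: gap = -2.0 × (10.49 - 5.89) = -9.2%, loss ≈ 16179 × 9.2/100 ≈ 1488.
Year 2006: gap = -2.0 × (9.66 - 5.89) = -7.54%, loss ≈ 16179 × 7.54/100 ≈ 1220.
Total lost output = 1647 + 997 + 1485 + 1488 + 1220 = 6837 billion.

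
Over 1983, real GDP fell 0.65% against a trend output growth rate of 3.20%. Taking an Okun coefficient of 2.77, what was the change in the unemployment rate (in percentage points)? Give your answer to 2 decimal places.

1.39 percentage points

Growth-rate Okun's law: g_Y = g_Y* - β × Δu, so Δu = (g_Y* - g_Y)/β.
Δu = (3.2 + 0.65)/2.77 = 3.85/2.77 = 1.39 percentage points.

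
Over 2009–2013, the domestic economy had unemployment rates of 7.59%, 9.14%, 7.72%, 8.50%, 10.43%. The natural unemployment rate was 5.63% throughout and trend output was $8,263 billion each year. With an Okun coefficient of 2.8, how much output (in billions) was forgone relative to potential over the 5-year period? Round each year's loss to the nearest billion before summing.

Year 2009: gap = -2.8 × (7.59 - 5.63) = -5.488%, loss ≈ 8263 × 5.488/100 ≈ 453.
Year 2010: gap = -2.8 × (9.14 - 5.63) = -9.828%, loss ≈ 8263 × 9.828/100 ≈ 812.
Year 2011: gap = -2.8 × (7.72 - 5.63) = -5.852%, loss ≈ 8263 × 5.852/100 ≈ 484.
Year 2012: gap = -2.8 × (8.5 - 5.63) = -8.036%, loss ≈ 8263 × 8.036/100 ≈ 664.
Year 2013: gap = -2.8 × (10.43 - 5.63) = -13.44%, loss ≈ 8263 × 13.44/100 ≈ 1111.
Total lost output = 453 + 812 + 484 + 664 + 1111 = 3524 billion.

$3,524 billion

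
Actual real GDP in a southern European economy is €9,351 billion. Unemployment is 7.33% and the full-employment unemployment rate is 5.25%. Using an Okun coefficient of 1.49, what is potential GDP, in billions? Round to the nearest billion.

Unemployment gap = 7.33 - 5.25 = 2.08 points, so output gap = -1.49 × 2.08 = -3.0992%.
Since Y = Y* × (1 + gap/100), Y* = 9351/0.969008 ≈ 9650 billion.

€9,650 billion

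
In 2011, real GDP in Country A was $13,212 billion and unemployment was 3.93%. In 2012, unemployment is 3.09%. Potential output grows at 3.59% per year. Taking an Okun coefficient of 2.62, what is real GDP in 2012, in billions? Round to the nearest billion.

Δu = 3.09 - 3.93 = -0.84 points.
Okun's law (growth form): g_Y = g_Y* - β × Δu = 3.59 - 2.62 × (-0.84) = 3.59 + 2.2008 = 5.7908%.
Real GDP in the next year = 13212 × (1 + 5.7908/100) = 13212 × 1.057908 ≈ 13977 billion.

$13,977 billion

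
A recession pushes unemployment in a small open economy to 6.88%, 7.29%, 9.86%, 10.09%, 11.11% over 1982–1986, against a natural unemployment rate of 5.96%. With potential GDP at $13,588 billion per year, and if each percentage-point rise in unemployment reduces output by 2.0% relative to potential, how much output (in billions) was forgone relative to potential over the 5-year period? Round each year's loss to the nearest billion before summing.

Year 1982: gap = -2.0 × (6.88 - 5.96) = -1.84%, loss ≈ 13588 × 1.84/100 ≈ 250.
Year 1983: gap = -2.0 × (7.29 - 5.96) = -2.66%, loss ≈ 13588 × 2.66/100 ≈ 361.
Year 1984: gap = -2.0 × (9.86 - 5.96) = -7.8%, loss ≈ 13588 × 7.8/100 ≈ 1060.
Year 1985: gap = -2.0 × (10.09 - 5.96) = -8.26%, loss ≈ 13588 × 8.26/100 ≈ 1122.
Year 1986: gap = -2.0 × (11.11 - 5.96) = -10.3%, loss ≈ 13588 × 10.3/100 ≈ 1400.
Total lost output = 250 + 361 + 1060 + 1122 + 1400 = 4193 billion.

$4,193 billion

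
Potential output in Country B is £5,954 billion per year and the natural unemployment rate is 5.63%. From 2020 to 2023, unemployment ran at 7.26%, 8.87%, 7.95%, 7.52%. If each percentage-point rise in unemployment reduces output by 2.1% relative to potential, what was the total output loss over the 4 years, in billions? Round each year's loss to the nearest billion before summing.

Year 2020: gap = -2.1 × (7.26 - 5.63) = -3.423%, loss ≈ 5954 × 3.423/100 ≈ 204.
Year 2021: gap = -2.1 × (8.87 - 5.63) = -6.804%, loss ≈ 5954 × 6.804/100 ≈ 405.
Year 2022: gap = -2.1 × (7.95 - 5.63) = -4.872%, loss ≈ 5954 × 4.872/100 ≈ 290.
Year 2023: gap = -2.1 × (7.52 - 5.63) = -3.969%, loss ≈ 5954 × 3.969/100 ≈ 236.
Total lost output = 204 + 405 + 290 + 236 = 1135 billion.

£1,135 billion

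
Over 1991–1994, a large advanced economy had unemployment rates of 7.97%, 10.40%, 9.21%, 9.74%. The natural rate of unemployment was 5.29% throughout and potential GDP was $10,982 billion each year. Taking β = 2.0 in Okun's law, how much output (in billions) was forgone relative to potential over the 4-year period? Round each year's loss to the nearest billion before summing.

$3,549 billion

Year 1991: gap = -2.0 × (7.97 - 5.29) = -5.36%, loss ≈ 10982 × 5.36/100 ≈ 589.
Year 1992: gap = -2.0 × (10.4 - 5.29) = -10.22%, loss ≈ 10982 × 10.22/100 ≈ 1122.
Year 1993: gap = -2.0 × (9.21 - 5.29) = -7.84%, loss ≈ 10982 × 7.84/100 ≈ 861.
Year 1994: gap = -2.0 × (9.74 - 5.29) = -8.9%, loss ≈ 10982 × 8.9/100 ≈ 977.
Total lost output = 589 + 1122 + 861 + 977 = 3549 billion.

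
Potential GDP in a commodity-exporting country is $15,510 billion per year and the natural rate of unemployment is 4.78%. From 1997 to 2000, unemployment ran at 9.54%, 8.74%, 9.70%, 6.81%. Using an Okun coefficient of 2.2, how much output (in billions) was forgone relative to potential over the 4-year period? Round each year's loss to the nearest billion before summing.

Year 1997: gap = -2.2 × (9.54 - 4.78) = -10.472%, loss ≈ 15510 × 10.472/100 ≈ 1624.
Year 1998: gap = -2.2 × (8.74 - 4.78) = -8.712%, loss ≈ 15510 × 8.712/100 ≈ 1351.
Year 1999: gap = -2.2 × (9.7 - 4.78) = -10.824%, loss ≈ 15510 × 10.824/100 ≈ 1679.
Year 2000: gap = -2.2 × (6.81 - 4.78) = -4.466%, loss ≈ 15510 × 4.466/100 ≈ 693.
Total lost output = 1624 + 1351 + 1679 + 693 = 5347 billion.

$5,347 billion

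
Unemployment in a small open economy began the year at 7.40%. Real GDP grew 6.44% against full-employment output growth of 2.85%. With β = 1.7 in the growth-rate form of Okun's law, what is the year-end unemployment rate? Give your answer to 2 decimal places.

5.29%

Growth-rate Okun's law: g_Y = g_Y* - β × Δu, so Δu = (g_Y* - g_Y)/β.
Δu = (2.85 - 6.44)/1.7 = -3.59/1.7 = -2.11 percentage points.
Year-end unemployment = 7.4 - 2.11 = 5.29%.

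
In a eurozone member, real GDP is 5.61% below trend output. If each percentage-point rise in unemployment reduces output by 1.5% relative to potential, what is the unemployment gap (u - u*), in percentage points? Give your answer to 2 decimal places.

Okun's law: output gap = -β × (u - u*), so u - u* = -(output gap)/β.
u - u* = -(-5.61)/1.5 = 3.74 percentage points.

3.74 percentage points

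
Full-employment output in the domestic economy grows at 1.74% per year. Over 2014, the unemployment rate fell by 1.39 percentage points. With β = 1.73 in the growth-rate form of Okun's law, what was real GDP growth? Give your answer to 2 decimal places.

4.14%

Growth-rate Okun's law: g_Y = g_Y* - β × Δu.
g_Y = 1.74 - 1.73 × (-1.39) = 1.74 + 2.4047 = 4.1447%, i.e. 4.14% to 2 d.p.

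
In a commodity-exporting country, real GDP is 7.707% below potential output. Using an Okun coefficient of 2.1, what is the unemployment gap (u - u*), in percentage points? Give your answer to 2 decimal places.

3.67 percentage points

Okun's law: output gap = -β × (u - u*), so u - u* = -(output gap)/β.
u - u* = -(-7.707)/2.1 = 3.67 percentage points.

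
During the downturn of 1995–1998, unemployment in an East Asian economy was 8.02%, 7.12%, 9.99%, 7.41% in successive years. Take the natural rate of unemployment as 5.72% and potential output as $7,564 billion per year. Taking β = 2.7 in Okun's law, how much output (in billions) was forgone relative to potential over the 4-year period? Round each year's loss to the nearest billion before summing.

$1,973 billion

Year 1995: gap = -2.7 × (8.02 - 5.72) = -6.21%, loss ≈ 7564 × 6.21/100 ≈ 470.
Year 1996: gap = -2.7 × (7.12 - 5.72) = -3.78%, loss ≈ 7564 × 3.78/100 ≈ 286.
Year 1997: gap = -2.7 × (9.99 - 5.72) = -11.529%, loss ≈ 7564 × 11.529/100 ≈ 872.
Year 1998: gap = -2.7 × (7.41 - 5.72) = -4.563%, loss ≈ 7564 × 4.563/100 ≈ 345.
Total lost output = 470 + 286 + 872 + 345 = 1973 billion.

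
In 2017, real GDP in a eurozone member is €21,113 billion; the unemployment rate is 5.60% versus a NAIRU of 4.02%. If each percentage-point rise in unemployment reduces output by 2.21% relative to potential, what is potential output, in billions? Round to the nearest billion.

€21,877 billion

Unemployment gap = 5.6 - 4.02 = 1.58 points, so output gap = -2.21 × 1.58 = -3.4918%.
Since Y = Y* × (1 + gap/100), Y* = 21113/0.965082 ≈ 21877 billion.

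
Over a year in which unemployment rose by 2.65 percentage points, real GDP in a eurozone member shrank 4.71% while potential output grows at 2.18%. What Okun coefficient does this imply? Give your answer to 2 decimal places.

Growth form: g_Y = g_Y* - β × Δu, so β = (g_Y* - g_Y)/Δu.
β = (2.18 + 4.71)/2.65 = 6.89/2.65 = 2.60.

β ≈ 2.60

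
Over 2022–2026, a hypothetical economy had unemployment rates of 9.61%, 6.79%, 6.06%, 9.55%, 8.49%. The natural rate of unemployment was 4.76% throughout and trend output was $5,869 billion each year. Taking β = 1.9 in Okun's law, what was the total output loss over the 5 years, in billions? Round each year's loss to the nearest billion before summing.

$1,862 billion

Year 2022: gap = -1.9 × (9.61 - 4.76) = -9.215%, loss ≈ 5869 × 9.215/100 ≈ 541.
Year 2023: gap = -1.9 × (6.79 - 4.76) = -3.857%, loss ≈ 5869 × 3.857/100 ≈ 226.
Year 2024: gap = -1.9 × (6.06 - 4.76) = -2.47%, loss ≈ 5869 × 2.47/100 ≈ 145.
Year 2025: gap = -1.9 × (9.55 - 4.76) = -9.101%, loss ≈ 5869 × 9.101/100 ≈ 534.
Year 2026: gap = -1.9 × (8.49 - 4.76) = -7.087%, loss ≈ 5869 × 7.087/100 ≈ 416.
Total lost output = 541 + 226 + 145 + 534 + 416 = 1862 billion.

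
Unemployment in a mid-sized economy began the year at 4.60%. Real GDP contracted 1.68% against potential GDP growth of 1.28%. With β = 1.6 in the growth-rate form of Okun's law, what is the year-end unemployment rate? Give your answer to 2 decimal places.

6.45%

Growth-rate Okun's law: g_Y = g_Y* - β × Δu, so Δu = (g_Y* - g_Y)/β.
Δu = (1.28 + 1.68)/1.6 = 2.96/1.6 = 1.85 percentage points.
Year-end unemployment = 4.6 + 1.85 = 6.45%.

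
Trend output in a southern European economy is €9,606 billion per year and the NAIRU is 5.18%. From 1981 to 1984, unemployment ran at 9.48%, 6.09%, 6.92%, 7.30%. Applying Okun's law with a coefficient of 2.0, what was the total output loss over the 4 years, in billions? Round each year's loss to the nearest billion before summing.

Year 1981: gap = -2.0 × (9.48 - 5.18) = -8.6%, loss ≈ 9606 × 8.6/100 ≈ 826.
Year 1982: gap = -2.0 × (6.09 - 5.18) = -1.82%, loss ≈ 9606 × 1.82/100 ≈ 175.
Year 1983: gap = -2.0 × (6.92 - 5.18) = -3.48%, loss ≈ 9606 × 3.48/100 ≈ 334.
Year 1984: gap = -2.0 × (7.3 - 5.18) = -4.24%, loss ≈ 9606 × 4.24/100 ≈ 407.
Total lost output = 826 + 175 + 334 + 407 = 1742 billion.

€1,742 billion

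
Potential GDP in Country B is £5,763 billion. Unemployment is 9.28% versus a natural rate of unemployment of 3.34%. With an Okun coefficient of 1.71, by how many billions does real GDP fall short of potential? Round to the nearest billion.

Output gap = -1.71 × (9.28 - 3.34) = -1.71 × 5.94 = -10.1574%.
Actual GDP ≈ 5763 × 0.898426 ≈ 5178 billion, so the shortfall is 5763 - 5178 = 585 billion.

£585 billion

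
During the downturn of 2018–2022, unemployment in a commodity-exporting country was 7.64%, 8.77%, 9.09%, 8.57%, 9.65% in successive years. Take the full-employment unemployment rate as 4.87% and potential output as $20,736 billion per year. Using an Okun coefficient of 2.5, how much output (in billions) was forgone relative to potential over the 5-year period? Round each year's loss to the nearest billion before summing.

Year 2018: gap = -2.5 × (7.64 - 4.87) = -6.925%, loss ≈ 20736 × 6.925/100 ≈ 1436.
Year 2019: gap = -2.5 × (8.77 - 4.87) = -9.75%, loss ≈ 20736 × 9.75/100 ≈ 2022.
Year 2020: gap = -2.5 × (9.09 - 4.87) = -10.55%, loss ≈ 20736 × 10.55/100 ≈ 2188.
Year 2021: gap = -2.5 × (8.57 - 4.87) = -9.25%, loss ≈ 20736 × 9.25/100 ≈ 1918.
Year 2022: gap = -2.5 × (9.65 - 4.87) = -11.95%, loss ≈ 20736 × 11.95/100 ≈ 2478.
Total lost output = 1436 + 2022 + 2188 + 1918 + 2478 = 10042 billion.

$10,042 billion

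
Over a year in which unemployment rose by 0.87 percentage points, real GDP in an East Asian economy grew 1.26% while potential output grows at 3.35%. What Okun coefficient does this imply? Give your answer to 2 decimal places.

β ≈ 2.40

Growth form: g_Y = g_Y* - β × Δu, so β = (g_Y* - g_Y)/Δu.
β = (3.35 - 1.26)/0.87 = 2.09/0.87 = 2.40.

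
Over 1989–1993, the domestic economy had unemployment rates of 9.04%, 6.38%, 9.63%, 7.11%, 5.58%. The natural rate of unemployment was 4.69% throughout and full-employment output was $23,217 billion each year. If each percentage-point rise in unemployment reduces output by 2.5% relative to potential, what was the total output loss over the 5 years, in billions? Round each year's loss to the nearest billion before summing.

$8,295 billion

Year 1989: gap = -2.5 × (9.04 - 4.69) = -10.875%, loss ≈ 23217 × 10.875/100 ≈ 2525.
Year 1990: gap = -2.5 × (6.38 - 4.69) = -4.225%, loss ≈ 23217 × 4.225/100 ≈ 981.
Year 1991: gap = -2.5 × (9.63 - 4.69) = -12.35%, loss ≈ 23217 × 12.35/100 ≈ 2867.
Year 1992: gap = -2.5 × (7.11 - 4.69) = -6.05%, loss ≈ 23217 × 6.05/100 ≈ 1405.
Year 1993: gap = -2.5 × (5.58 - 4.69) = -2.225%, loss ≈ 23217 × 2.225/100 ≈ 517.
Total lost output = 2525 + 981 + 2867 + 1405 + 517 = 8295 billion.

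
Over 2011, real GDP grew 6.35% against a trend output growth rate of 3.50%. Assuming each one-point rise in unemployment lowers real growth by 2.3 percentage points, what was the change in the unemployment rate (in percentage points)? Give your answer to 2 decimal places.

Growth-rate Okun's law: g_Y = g_Y* - β × Δu, so Δu = (g_Y* - g_Y)/β.
Δu = (3.5 - 6.35)/2.3 = -2.85/2.3 = -1.24 percentage points.

-1.24 percentage points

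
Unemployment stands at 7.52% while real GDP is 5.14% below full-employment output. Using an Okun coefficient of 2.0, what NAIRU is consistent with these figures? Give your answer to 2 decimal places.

From Okun's law, u - u* = -(output gap)/β = -(-5.14)/2.0 = 2.57 points.
So u* = 7.52 - 2.57 = 4.95%.

4.95%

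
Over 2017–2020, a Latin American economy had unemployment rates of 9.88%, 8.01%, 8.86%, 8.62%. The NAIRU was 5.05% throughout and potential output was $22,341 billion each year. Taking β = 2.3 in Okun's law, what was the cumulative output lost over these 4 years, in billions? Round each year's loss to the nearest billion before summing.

Year 2017: gap = -2.3 × (9.88 - 5.05) = -11.109%, loss ≈ 22341 × 11.109/100 ≈ 2482.
Year 2018: gap = -2.3 × (8.01 - 5.05) = -6.808%, loss ≈ 22341 × 6.808/100 ≈ 1521.
Year 2019: gap = -2.3 × (8.86 - 5.05) = -8.763%, loss ≈ 22341 × 8.763/100 ≈ 1958.
Year 2020: gap = -2.3 × (8.62 - 5.05) = -8.211%, loss ≈ 22341 × 8.211/100 ≈ 1834.
Total lost output = 2482 + 1521 + 1958 + 1834 = 7795 billion.

$7,795 billion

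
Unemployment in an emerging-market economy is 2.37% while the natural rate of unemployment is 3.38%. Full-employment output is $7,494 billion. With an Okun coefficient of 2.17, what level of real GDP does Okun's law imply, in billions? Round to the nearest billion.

$7,658 billion

Unemployment gap = 2.37 - 3.38 = -1.01 points, so the output gap is -2.17 × (-1.01) = 2.1917%.
Actual GDP = 7494 × (1 + 2.1917/100) = 7494 × 1.021917 ≈ 7658 billion.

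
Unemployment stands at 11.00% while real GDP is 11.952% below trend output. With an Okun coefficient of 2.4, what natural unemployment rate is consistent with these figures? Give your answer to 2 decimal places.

6.02%

From Okun's law, u - u* = -(output gap)/β = -(-11.952)/2.4 = 4.98 points.
So u* = 11 - 4.98 = 6.02%.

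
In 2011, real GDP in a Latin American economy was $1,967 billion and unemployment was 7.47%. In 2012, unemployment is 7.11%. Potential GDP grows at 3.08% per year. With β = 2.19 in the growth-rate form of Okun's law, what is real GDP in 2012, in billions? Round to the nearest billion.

Δu = 7.11 - 7.47 = -0.36 points.
Okun's law (growth form): g_Y = g_Y* - β × Δu = 3.08 - 2.19 × (-0.36) = 3.08 + 0.7884 = 3.8684%.
Real GDP in the next year = 1967 × (1 + 3.8684/100) = 1967 × 1.038684 ≈ 2043 billion.

$2,043 billion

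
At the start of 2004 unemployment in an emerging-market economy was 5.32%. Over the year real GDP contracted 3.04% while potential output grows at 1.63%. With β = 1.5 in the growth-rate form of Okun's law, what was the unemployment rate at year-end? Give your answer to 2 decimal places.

Growth-rate Okun's law: g_Y = g_Y* - β × Δu, so Δu = (g_Y* - g_Y)/β.
Δu = (1.63 + 3.04)/1.5 = 4.67/1.5 = 3.11 percentage points.
Year-end unemployment = 5.32 + 3.11 = 8.43%.

8.43%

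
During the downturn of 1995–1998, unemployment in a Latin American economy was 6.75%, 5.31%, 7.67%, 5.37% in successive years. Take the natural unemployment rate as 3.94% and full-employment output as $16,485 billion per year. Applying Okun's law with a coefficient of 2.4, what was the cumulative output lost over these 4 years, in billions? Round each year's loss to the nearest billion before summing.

Year 1995: gap = -2.4 × (6.75 - 3.94) = -6.744%, loss ≈ 16485 × 6.744/100 ≈ 1112.
Year 1996: gap = -2.4 × (5.31 - 3.94) = -3.288%, loss ≈ 16485 × 3.288/100 ≈ 542.
Year 1997: gap = -2.4 × (7.67 - 3.94) = -8.952%, loss ≈ 16485 × 8.952/100 ≈ 1476.
Year 1998: gap = -2.4 × (5.37 - 3.94) = -3.432%, loss ≈ 16485 × 3.432/100 ≈ 566.
Total lost output = 1112 + 542 + 1476 + 566 = 3696 billion.

$3,696 billion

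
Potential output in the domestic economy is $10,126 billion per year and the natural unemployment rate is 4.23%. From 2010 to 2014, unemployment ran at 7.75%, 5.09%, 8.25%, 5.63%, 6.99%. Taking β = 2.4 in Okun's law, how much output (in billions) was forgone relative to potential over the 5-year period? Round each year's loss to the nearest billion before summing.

$3,052 billion

Year 2010: gap = -2.4 × (7.75 - 4.23) = -8.448%, loss ≈ 10126 × 8.448/100 ≈ 855.
Year 2011: gap = -2.4 × (5.09 - 4.23) = -2.064%, loss ≈ 10126 × 2.064/100 ≈ 209.
Year 2012: gap = -2.4 × (8.25 - 4.23) = -9.648%, loss ≈ 10126 × 9.648/100 ≈ 977.
Year 2013: gap = -2.4 × (5.63 - 4.23) = -3.36%, loss ≈ 10126 × 3.36/100 ≈ 340.
Year 2014: gap = -2.4 × (6.99 - 4.23) = -6.624%, loss ≈ 10126 × 6.624/100 ≈ 671.
Total lost output = 855 + 209 + 977 + 340 + 671 = 3052 billion.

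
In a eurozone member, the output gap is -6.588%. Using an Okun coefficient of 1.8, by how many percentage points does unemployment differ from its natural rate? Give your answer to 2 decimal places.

Okun's law: output gap = -β × (u - u*), so u - u* = -(output gap)/β.
u - u* = -(-6.588)/1.8 = 3.66 percentage points.

3.66 percentage points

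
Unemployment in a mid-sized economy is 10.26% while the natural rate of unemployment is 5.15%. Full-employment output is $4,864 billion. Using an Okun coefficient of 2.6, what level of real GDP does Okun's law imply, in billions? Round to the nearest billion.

$4,218 billion

Unemployment gap = 10.26 - 5.15 = 5.11 points, so the output gap is -2.6 × 5.11 = -13.286%.
Actual GDP = 4864 × (1 - 13.286/100) = 4864 × 0.86714 ≈ 4218 billion.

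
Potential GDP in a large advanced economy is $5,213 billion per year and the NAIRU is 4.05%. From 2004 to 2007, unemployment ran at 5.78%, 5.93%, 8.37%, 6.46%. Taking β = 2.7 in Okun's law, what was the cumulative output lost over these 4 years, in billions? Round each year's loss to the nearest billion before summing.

$1,455 billion

Year 2004: gap = -2.7 × (5.78 - 4.05) = -4.671%, loss ≈ 5213 × 4.671/100 ≈ 243.
Year 2005: gap = -2.7 × (5.93 - 4.05) = -5.076%, loss ≈ 5213 × 5.076/100 ≈ 265.
Year 2006: gap = -2.7 × (8.37 - 4.05) = -11.664%, loss ≈ 5213 × 11.664/100 ≈ 608.
Year 2007: gap = -2.7 × (6.46 - 4.05) = -6.507%, loss ≈ 5213 × 6.507/100 ≈ 339.
Total lost output = 243 + 265 + 608 + 339 = 1455 billion.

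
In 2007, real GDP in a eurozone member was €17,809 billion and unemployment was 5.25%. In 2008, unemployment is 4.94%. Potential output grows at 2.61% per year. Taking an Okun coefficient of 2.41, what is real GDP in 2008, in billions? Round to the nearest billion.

Δu = 4.94 - 5.25 = -0.31 points.
Okun's law (growth form): g_Y = g_Y* - β × Δu = 2.61 - 2.41 × (-0.31) = 2.61 + 0.7471 = 3.3571%.
Real GDP in the next year = 17809 × (1 + 3.3571/100) = 17809 × 1.033571 ≈ 18407 billion.

€18,407 billion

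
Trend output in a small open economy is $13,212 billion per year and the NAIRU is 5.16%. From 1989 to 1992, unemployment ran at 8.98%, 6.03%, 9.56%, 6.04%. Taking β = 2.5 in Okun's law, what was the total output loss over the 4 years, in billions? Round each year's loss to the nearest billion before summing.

$3,293 billion

Year 1989: gap = -2.5 × (8.98 - 5.16) = -9.55%, loss ≈ 13212 × 9.55/100 ≈ 1262.
Year 1990: gap = -2.5 × (6.03 - 5.16) = -2.175%, loss ≈ 13212 × 2.175/100 ≈ 287.
Year 1991: gap = -2.5 × (9.56 - 5.16) = -11%, loss ≈ 13212 × 11/100 ≈ 1453.
Year 1992: gap = -2.5 × (6.04 - 5.16) = -2.2%, loss ≈ 13212 × 2.2/100 ≈ 291.
Total lost output = 1262 + 287 + 1453 + 291 = 3293 billion.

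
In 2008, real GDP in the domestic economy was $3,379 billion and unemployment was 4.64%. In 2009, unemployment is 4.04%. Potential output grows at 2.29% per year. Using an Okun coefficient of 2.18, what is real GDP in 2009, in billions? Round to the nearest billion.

$3,501 billion

Δu = 4.04 - 4.64 = -0.6 points.
Okun's law (growth form): g_Y = g_Y* - β × Δu = 2.29 - 2.18 × (-0.60) = 2.29 + 1.308 = 3.598%.
Real GDP in the next year = 3379 × (1 + 3.598/100) = 3379 × 1.03598 ≈ 3501 billion.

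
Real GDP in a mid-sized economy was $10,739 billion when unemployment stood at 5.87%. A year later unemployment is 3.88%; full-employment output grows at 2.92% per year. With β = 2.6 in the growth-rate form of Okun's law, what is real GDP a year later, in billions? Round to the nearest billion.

Δu = 3.88 - 5.87 = -1.99 points.
Okun's law (growth form): g_Y = g_Y* - β × Δu = 2.92 - 2.6 × (-1.99) = 2.92 + 5.174 = 8.094%.
Real GDP in the next year = 10739 × (1 + 8.094/100) = 10739 × 1.08094 ≈ 11608 billion.

$11,608 billion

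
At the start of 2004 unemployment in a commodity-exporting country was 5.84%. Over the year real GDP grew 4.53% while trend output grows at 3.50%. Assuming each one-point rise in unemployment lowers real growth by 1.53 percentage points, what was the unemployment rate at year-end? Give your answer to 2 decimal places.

5.17%

Growth-rate Okun's law: g_Y = g_Y* - β × Δu, so Δu = (g_Y* - g_Y)/β.
Δu = (3.5 - 4.53)/1.53 = -1.03/1.53 = -0.67 percentage points.
Year-end unemployment = 5.84 - 0.67 = 5.17%.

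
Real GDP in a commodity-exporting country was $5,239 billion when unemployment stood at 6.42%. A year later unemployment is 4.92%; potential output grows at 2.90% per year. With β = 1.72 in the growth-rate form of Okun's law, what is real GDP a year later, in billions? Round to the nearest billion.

$5,526 billion

Δu = 4.92 - 6.42 = -1.5 points.
Okun's law (growth form): g_Y = g_Y* - β × Δu = 2.90 - 1.72 × (-1.50) = 2.9 + 2.58 = 5.48%.
Real GDP in the next year = 5239 × (1 + 5.48/100) = 5239 × 1.0548 ≈ 5526 billion.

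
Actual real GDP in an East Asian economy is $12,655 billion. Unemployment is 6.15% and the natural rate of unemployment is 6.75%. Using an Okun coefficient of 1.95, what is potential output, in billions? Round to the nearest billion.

$12,509 billion

Unemployment gap = 6.15 - 6.75 = -0.6 points, so output gap = -1.95 × (-0.6) = 1.17%.
Since Y = Y* × (1 + gap/100), Y* = 12655/1.0117 ≈ 12509 billion.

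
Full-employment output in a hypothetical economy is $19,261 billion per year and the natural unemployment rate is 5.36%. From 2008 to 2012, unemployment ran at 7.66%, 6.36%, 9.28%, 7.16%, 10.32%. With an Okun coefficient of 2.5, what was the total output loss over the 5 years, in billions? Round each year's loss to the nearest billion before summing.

Year 2008: gap = -2.5 × (7.66 - 5.36) = -5.75%, loss ≈ 19261 × 5.75/100 ≈ 1108.
Year 2009: gap = -2.5 × (6.36 - 5.36) = -2.5%, loss ≈ 19261 × 2.5/100 ≈ 482.
Year 2010: gap = -2.5 × (9.28 - 5.36) = -9.8%, loss ≈ 19261 × 9.8/100 ≈ 1888.
Year 2011: gap = -2.5 × (7.16 - 5.36) = -4.5%, loss ≈ 19261 × 4.5/100 ≈ 867.
Year 2012: gap = -2.5 × (10.32 - 5.36) = -12.4%, loss ≈ 19261 × 12.4/100 ≈ 2388.
Total lost output = 1108 + 482 + 1888 + 867 + 2388 = 6733 billion.

$6,733 billion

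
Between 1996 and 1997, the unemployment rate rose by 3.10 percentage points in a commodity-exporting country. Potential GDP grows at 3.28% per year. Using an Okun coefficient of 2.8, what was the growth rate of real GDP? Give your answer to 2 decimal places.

Growth-rate Okun's law: g_Y = g_Y* - β × Δu.
g_Y = 3.28 - 2.8 × (3.10) = 3.28 - 8.68 = -5.4%, i.e. -5.40% to 2 d.p.

-5.40%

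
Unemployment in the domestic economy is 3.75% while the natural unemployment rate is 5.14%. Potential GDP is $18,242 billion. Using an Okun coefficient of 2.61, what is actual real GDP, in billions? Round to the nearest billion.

$18,904 billion

Unemployment gap = 3.75 - 5.14 = -1.39 points, so the output gap is -2.61 × (-1.39) = 3.6279%.
Actual GDP = 18242 × (1 + 3.6279/100) = 18242 × 1.036279 ≈ 18904 billion.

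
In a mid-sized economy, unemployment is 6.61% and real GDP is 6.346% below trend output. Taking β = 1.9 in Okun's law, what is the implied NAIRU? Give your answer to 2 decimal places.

From Okun's law, u - u* = -(output gap)/β = -(-6.346)/1.9 = 3.34 points.
So u* = 6.61 - 3.34 = 3.27%.

3.27%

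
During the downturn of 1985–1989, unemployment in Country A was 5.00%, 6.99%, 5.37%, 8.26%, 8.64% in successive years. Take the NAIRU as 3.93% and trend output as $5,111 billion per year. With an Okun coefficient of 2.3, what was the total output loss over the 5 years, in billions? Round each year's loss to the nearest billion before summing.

$1,718 billion

Year 1985: gap = -2.3 × (5 - 3.93) = -2.461%, loss ≈ 5111 × 2.461/100 ≈ 126.
Year 1986: gap = -2.3 × (6.99 - 3.93) = -7.038%, loss ≈ 5111 × 7.038/100 ≈ 360.
Year 1987: gap = -2.3 × (5.37 - 3.93) = -3.312%, loss ≈ 5111 × 3.312/100 ≈ 169.
Year 1988: gap = -2.3 × (8.26 - 3.93) = -9.959%, loss ≈ 5111 × 9.959/100 ≈ 509.
Year 1989: gap = -2.3 × (8.64 - 3.93) = -10.833%, loss ≈ 5111 × 10.833/100 ≈ 554.
Total lost output = 126 + 360 + 169 + 509 + 554 = 1718 billion.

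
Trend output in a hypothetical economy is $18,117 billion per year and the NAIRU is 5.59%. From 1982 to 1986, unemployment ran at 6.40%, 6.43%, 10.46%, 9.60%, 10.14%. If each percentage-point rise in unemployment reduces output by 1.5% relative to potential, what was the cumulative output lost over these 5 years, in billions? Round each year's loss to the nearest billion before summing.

$4,097 billion

Year 1982: gap = -1.5 × (6.4 - 5.59) = -1.215%, loss ≈ 18117 × 1.215/100 ≈ 220.
Year 1983: gap = -1.5 × (6.43 - 5.59) = -1.26%, loss ≈ 18117 × 1.26/100 ≈ 228.
Year 1984: gap = -1.5 × (10.46 - 5.59) = -7.305%, loss ≈ 18117 × 7.305/100 ≈ 1323.
Year 1985: gap = -1.5 × (9.6 - 5.59) = -6.015%, loss ≈ 18117 × 6.015/100 ≈ 1090.
Year 1986: gap = -1.5 × (10.14 - 5.59) = -6.825%, loss ≈ 18117 × 6.825/100 ≈ 1236.
Total lost output = 220 + 228 + 1323 + 1090 + 1236 = 4097 billion.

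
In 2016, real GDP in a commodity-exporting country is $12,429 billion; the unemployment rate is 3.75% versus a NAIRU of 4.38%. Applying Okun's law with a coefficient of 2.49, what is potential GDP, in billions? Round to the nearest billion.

Unemployment gap = 3.75 - 4.38 = -0.63 points, so output gap = -2.49 × (-0.63) = 1.5687%.
Since Y = Y* × (1 + gap/100), Y* = 12429/1.015687 ≈ 12237 billion.

$12,237 billion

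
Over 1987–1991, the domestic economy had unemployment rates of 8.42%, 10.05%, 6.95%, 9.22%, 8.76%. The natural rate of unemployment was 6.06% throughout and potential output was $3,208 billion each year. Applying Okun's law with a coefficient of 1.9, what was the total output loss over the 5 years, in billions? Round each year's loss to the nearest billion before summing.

Year 1987: gap = -1.9 × (8.42 - 6.06) = -4.484%, loss ≈ 3208 × 4.484/100 ≈ 144.
Year 1988: gap = -1.9 × (10.05 - 6.06) = -7.581%, loss ≈ 3208 × 7.581/100 ≈ 243.
Year 1989: gap = -1.9 × (6.95 - 6.06) = -1.691%, loss ≈ 3208 × 1.691/100 ≈ 54.
Year 1990: gap = -1.9 × (9.22 - 6.06) = -6.004%, loss ≈ 3208 × 6.004/100 ≈ 193.
Year 1991: gap = -1.9 × (8.76 - 6.06) = -5.13%, loss ≈ 3208 × 5.13/100 ≈ 165.
Total lost output = 144 + 243 + 54 + 193 + 165 = 799 billion.

$799 billion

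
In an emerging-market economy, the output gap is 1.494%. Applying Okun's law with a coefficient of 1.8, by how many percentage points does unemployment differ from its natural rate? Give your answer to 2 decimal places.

-0.83 percentage points

Okun's law: output gap = -β × (u - u*), so u - u* = -(output gap)/β.
u - u* = -(1.494)/1.8 = -0.83 percentage points.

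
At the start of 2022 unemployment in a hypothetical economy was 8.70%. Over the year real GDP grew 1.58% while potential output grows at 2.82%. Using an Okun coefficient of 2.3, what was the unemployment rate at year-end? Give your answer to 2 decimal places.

Growth-rate Okun's law: g_Y = g_Y* - β × Δu, so Δu = (g_Y* - g_Y)/β.
Δu = (2.82 - 1.58)/2.3 = 1.24/2.3 = 0.54 percentage points.
Year-end unemployment = 8.7 + 0.54 = 9.24%.

9.24%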